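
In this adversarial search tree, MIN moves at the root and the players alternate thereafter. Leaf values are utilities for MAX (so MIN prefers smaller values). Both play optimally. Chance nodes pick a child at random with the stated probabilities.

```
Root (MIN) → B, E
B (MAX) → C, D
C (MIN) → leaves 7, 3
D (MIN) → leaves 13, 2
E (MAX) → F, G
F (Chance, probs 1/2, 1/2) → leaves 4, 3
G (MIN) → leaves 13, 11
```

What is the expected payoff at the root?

C (MIN): min(7, 3) = 3
D (MIN): min(13, 2) = 2
B (MAX): max(3, 2) = 3
F (Chance): 1/2·4 + 1/2·3 = 3.5
G (MIN): min(13, 11) = 11
E (MAX): max(3.5, 11) = 11
Root (MIN): min(3, 11) = 3

3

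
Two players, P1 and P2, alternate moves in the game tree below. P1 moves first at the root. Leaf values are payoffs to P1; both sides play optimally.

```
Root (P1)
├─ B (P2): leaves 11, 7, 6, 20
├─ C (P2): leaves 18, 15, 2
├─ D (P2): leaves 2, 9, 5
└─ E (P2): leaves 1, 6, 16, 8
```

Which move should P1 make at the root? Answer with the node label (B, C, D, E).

B

B (P2): min(11, 7, 6, 20) = 6
C (P2): min(18, 15, 2) = 2
D (P2): min(2, 9, 5) = 2
E (P2): min(1, 6, 16, 8) = 1
Root (P1): max(6, 2, 2, 1) = 6
P1 picks the child with the highest value: B (value 6).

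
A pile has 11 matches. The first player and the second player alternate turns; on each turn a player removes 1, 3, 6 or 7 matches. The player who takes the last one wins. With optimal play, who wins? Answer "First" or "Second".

Mark each pile size as W (mover wins) or L (mover loses):
i:   0  1  2  3  4  5  6  7  8  9 10 11
     L  W  L  W  L  W  W  W  W  W  W  W
Position 11 is W, so the first player wins.

First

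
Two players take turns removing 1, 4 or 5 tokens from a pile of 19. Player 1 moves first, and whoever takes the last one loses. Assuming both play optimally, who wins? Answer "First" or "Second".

Mark each pile size as W (mover wins) or L (mover loses):
i:   0  1  2  3  4  5  6  7  8  9 10 11 12 13 14 15 16 17 18 19
     W  L  W  L  W  W  W  W  W  L  W  L  W  W  W  W  W  L  W  L
Position 19 is L, so the second player wins.

Second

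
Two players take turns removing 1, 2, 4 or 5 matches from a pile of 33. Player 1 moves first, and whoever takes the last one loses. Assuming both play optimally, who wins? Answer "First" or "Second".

W/L table (W = player to move can force a win):
i:   0  1  2  3  4  5  6  7  8  9 10 11 12 13 14 15 16 17 18 19 20 21 22 23 24 25 26 27 28 29 30 31 32 33
     W  L  W  W  L  W  W  L  W  W  L  W  W  L  W  W  L  W  W  L  W  W  L  W  W  L  W  W  L  W  W  L  W  W
Position 33 is W, so the first player wins.

First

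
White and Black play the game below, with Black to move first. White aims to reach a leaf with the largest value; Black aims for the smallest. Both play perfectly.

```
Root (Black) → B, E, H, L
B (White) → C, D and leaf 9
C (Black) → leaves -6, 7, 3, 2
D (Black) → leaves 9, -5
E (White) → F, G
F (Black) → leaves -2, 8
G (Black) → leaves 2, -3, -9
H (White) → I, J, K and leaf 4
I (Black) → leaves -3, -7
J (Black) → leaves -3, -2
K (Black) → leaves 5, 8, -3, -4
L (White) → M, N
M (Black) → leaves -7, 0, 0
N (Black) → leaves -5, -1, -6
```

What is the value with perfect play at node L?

M: min(-7, 0, 0) = -7
N: min(-5, -1, -6) = -6
L: max(-7, -6) = -6

-6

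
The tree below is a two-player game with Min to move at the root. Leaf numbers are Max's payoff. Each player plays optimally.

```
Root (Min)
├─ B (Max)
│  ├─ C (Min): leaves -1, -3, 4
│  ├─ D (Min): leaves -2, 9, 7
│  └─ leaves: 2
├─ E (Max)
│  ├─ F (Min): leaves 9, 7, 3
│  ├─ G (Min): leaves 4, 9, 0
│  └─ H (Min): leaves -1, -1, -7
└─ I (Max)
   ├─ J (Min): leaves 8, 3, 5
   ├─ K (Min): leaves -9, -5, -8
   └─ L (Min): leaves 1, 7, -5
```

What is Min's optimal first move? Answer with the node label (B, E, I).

C (Min): min(-1, -3, 4) = -3
D (Min): min(-2, 9, 7) = -2
B (Max): max(-3, -2, 2) = 2
F (Min): min(9, 7, 3) = 3
G (Min): min(4, 9, 0) = 0
H (Min): min(-1, -1, -7) = -7
E (Max): max(3, 0, -7) = 3
J (Min): min(8, 3, 5) = 3
K (Min): min(-9, -5, -8) = -9
L (Min): min(1, 7, -5) = -5
I (Max): max(3, -9, -5) = 3
Root (Min): min(2, 3, 3) = 2
Min picks the child with the lowest value: B (value 2).

B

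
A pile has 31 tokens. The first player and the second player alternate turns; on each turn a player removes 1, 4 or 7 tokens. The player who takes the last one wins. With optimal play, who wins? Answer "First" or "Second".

First

i:   0  1  2  3  4  5  6  7  8  9 10 11 12 13 14 15 16 17 18 19 20 21 22 23 24 25 26 27 28 29 30 31
     L  W  L  W  W  L  W  W  L  W  L  W  W  L  W  W  L  W  L  W  W  L  W  W  L  W  L  W  W  L  W  W
Position 31 is W, so the first player wins.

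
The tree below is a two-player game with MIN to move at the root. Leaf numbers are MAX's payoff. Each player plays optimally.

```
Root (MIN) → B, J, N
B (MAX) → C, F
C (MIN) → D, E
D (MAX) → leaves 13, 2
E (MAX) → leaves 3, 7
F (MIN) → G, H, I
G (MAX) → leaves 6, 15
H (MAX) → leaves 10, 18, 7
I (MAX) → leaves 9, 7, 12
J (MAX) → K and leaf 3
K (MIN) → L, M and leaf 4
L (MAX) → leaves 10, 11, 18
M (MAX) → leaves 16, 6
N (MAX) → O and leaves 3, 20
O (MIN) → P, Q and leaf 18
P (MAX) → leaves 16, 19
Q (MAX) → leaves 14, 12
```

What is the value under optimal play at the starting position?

D (MAX): max(13, 2) = 13
E (MAX): max(3, 7) = 7
C (MIN): min(13, 7) = 7
G (MAX): max(6, 15) = 15
H (MAX): max(10, 18, 7) = 18
I (MAX): max(9, 7, 12) = 12
F (MIN): min(15, 18, 12) = 12
B (MAX): max(7, 12) = 12
L (MAX): max(10, 11, 18) = 18
M (MAX): max(16, 6) = 16
K (MIN): min(18, 16, 4) = 4
J (MAX): max(4, 3) = 4
P (MAX): max(16, 19) = 19
Q (MAX): max(14, 12) = 14
O (MIN): min(19, 14, 18) = 14
N (MAX): max(14, 3, 20) = 20
Root (MIN): min(12, 4, 20) = 4

4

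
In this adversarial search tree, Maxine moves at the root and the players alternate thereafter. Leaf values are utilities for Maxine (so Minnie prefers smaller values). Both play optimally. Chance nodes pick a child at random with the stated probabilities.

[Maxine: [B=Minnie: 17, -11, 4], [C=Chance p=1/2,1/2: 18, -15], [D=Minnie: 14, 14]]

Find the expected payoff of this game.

14

B (Minnie): min(17, -11, 4) = -11
C (Chance): 1/2·18 + 1/2·-15 = 1.5
D (Minnie): min(14, 14) = 14
Root (Maxine): max(-11, 1.5, 14) = 14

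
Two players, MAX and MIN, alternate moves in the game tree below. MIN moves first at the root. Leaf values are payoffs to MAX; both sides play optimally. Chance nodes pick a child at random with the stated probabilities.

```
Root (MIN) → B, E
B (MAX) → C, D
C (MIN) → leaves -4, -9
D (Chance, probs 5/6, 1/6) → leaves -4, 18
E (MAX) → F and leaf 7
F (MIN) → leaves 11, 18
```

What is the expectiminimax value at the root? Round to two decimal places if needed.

-0.33

C (MIN): min(-4, -9) = -9
D (Chance): 5/6·-4 + 1/6·18 = -0.33
B (MAX): max(-9, -0.33) = -0.33
F (MIN): min(11, 18) = 11
E (MAX): max(11, 7) = 11
Root (MIN): min(-0.33, 11) = -0.33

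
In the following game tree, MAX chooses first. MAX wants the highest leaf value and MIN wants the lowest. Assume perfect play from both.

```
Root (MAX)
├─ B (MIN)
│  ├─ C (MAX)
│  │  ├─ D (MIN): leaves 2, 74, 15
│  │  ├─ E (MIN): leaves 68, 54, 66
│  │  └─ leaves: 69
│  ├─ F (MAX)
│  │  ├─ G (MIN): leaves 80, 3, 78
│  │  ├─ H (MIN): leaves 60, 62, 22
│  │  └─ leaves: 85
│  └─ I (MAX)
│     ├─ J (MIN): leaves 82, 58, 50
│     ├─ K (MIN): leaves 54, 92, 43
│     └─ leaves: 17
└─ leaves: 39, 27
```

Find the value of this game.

D (MIN): min(2, 74, 15) = 2
E (MIN): min(68, 54, 66) = 54
C (MAX): max(2, 54, 69) = 69
G (MIN): min(80, 3, 78) = 3
H (MIN): min(60, 62, 22) = 22
F (MAX): max(3, 22, 85) = 85
J (MIN): min(82, 58, 50) = 50
K (MIN): min(54, 92, 43) = 43
I (MAX): max(50, 43, 17) = 50
B (MIN): min(69, 85, 50) = 50
Root (MAX): max(50, 39, 27) = 50

50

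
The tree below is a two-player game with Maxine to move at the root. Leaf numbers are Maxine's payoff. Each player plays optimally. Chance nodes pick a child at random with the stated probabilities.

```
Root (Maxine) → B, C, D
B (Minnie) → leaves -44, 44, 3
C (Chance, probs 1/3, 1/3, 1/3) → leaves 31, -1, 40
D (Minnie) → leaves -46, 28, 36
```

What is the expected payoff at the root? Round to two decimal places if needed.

23.33

B (Minnie): min(-44, 44, 3) = -44
C (Chance): 1/3·31 + 1/3·-1 + 1/3·40 = 23.33
D (Minnie): min(-46, 28, 36) = -46
Root (Maxine): max(-44, 23.33, -46) = 23.33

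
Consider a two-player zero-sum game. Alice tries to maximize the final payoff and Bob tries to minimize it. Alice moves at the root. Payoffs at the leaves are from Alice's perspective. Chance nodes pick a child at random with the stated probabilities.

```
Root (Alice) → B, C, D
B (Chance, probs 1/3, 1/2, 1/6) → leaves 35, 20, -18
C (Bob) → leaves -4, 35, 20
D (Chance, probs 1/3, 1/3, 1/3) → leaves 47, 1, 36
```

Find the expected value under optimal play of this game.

28

B (Chance): 1/3·35 + 1/2·20 + 1/6·-18 = 18.67
C (Bob): min(-4, 35, 20) = -4
D (Chance): 1/3·47 + 1/3·1 + 1/3·36 = 28
Root (Alice): max(18.67, -4, 28) = 28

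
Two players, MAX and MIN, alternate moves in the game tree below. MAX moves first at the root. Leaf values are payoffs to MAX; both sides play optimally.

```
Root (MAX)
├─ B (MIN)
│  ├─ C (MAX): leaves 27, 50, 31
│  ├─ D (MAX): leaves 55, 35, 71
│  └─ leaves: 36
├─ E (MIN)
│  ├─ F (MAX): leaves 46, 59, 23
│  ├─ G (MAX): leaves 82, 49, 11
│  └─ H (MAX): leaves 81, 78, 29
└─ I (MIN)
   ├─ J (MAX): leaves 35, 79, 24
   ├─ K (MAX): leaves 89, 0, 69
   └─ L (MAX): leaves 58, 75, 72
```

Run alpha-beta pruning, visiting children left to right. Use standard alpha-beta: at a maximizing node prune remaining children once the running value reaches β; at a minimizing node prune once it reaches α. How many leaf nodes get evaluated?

C [α=-∞,β=+∞]: v=50
D [α=-∞,β=50]: v=55 after child 1 ≥ β → β-cutoff, skip 2
B [α=-∞,β=+∞]: v=36
F [α=36,β=+∞]: v=59
G [α=36,β=59]: v=82 after child 1 ≥ β → β-cutoff, skip 2
H [α=36,β=59]: v=81 after child 1 ≥ β → β-cutoff, skip 2
E [α=36,β=+∞]: v=59
J [α=59,β=+∞]: v=79
K [α=59,β=79]: v=89 after child 1 ≥ β → β-cutoff, skip 2
L [α=59,β=79]: v=75
I [α=59,β=+∞]: v=75
Root [α=-∞,β=+∞]: v=75
Leaves evaluated: 17 of 25.

17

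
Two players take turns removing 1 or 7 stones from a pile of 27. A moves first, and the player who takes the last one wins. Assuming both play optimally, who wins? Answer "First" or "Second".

i:   0  1  2  3  4  5  6  7  8  9 10 11 12 13 14 15 16 17 18 19 20 21 22 23 24 25 26 27
     L  W  L  W  L  W  L  W  L  W  L  W  L  W  L  W  L  W  L  W  L  W  L  W  L  W  L  W
Position 27 is W, so the first player wins.

First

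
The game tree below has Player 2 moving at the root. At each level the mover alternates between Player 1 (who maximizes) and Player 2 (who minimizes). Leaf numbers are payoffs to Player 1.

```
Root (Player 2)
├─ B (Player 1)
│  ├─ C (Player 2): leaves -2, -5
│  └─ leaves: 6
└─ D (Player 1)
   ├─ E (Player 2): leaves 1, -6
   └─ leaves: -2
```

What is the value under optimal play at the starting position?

-2

C (Player 2): min(-2, -5) = -5
B (Player 1): max(-5, 6) = 6
E (Player 2): min(1, -6) = -6
D (Player 1): max(-6, -2) = -2
Root (Player 2): min(6, -2) = -2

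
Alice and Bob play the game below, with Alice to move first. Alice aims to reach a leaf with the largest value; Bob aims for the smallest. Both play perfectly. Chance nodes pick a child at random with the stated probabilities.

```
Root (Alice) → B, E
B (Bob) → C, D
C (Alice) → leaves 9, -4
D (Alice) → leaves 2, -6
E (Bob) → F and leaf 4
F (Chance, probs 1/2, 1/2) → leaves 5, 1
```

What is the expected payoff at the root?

3

C (Alice): max(9, -4) = 9
D (Alice): max(2, -6) = 2
B (Bob): min(9, 2) = 2
F (Chance): 1/2·5 + 1/2·1 = 3
E (Bob): min(3, 4) = 3
Root (Alice): max(2, 3) = 3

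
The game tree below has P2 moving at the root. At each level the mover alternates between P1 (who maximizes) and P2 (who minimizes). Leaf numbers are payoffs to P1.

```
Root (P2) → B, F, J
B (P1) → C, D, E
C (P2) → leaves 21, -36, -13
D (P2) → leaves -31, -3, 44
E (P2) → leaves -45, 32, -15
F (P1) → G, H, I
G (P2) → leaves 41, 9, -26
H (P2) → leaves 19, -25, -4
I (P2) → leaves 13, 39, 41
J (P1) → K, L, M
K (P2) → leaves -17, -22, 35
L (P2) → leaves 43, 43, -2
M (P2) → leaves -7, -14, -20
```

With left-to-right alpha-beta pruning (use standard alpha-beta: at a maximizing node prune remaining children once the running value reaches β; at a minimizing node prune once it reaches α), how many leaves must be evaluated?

13

C [α=-∞,β=+∞]: v=-36
D [α=-36,β=+∞]: v=-31
E [α=-31,β=+∞]: v=-45 after child 1 ≤ α → α-cutoff, skip 2
B [α=-∞,β=+∞]: v=-31
G [α=-∞,β=-31]: v=-26
F [α=-∞,β=-31]: v=-26 after child 1 ≥ β → β-cutoff, skip 2
K [α=-∞,β=-31]: v=-22
J [α=-∞,β=-31]: v=-22 after child 1 ≥ β → β-cutoff, skip 2
Root [α=-∞,β=+∞]: v=-31
Leaves evaluated: 13 of 27.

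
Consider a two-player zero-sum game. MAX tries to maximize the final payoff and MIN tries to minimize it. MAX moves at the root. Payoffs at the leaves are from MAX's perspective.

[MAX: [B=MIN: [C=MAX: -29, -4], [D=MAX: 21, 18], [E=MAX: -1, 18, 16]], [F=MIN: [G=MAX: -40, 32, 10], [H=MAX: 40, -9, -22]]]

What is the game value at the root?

32

C (MAX): max(-29, -4) = -4
D (MAX): max(21, 18) = 21
E (MAX): max(-1, 18, 16) = 18
B (MIN): min(-4, 21, 18) = -4
G (MAX): max(-40, 32, 10) = 32
H (MAX): max(40, -9, -22) = 40
F (MIN): min(32, 40) = 32
Root (MAX): max(-4, 32) = 32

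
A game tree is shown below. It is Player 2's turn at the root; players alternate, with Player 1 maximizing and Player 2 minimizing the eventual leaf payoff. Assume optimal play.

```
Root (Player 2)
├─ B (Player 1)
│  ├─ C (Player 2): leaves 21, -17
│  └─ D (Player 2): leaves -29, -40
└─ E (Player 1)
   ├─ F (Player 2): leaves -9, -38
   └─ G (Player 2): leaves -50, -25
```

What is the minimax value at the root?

C (Player 2): min(21, -17) = -17
D (Player 2): min(-29, -40) = -40
B (Player 1): max(-17, -40) = -17
F (Player 2): min(-9, -38) = -38
G (Player 2): min(-50, -25) = -50
E (Player 1): max(-38, -50) = -38
Root (Player 2): min(-17, -38) = -38

-38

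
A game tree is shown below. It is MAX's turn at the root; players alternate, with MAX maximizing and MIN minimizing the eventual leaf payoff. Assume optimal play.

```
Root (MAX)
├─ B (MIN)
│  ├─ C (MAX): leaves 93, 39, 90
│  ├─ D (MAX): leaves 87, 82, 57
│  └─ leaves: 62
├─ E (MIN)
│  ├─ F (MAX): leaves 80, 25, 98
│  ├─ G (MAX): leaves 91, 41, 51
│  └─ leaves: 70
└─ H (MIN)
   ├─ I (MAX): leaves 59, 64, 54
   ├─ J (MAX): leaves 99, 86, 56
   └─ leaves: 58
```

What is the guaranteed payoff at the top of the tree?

C (MAX): max(93, 39, 90) = 93
D (MAX): max(87, 82, 57) = 87
B (MIN): min(93, 87, 62) = 62
F (MAX): max(80, 25, 98) = 98
G (MAX): max(91, 41, 51) = 91
E (MIN): min(98, 91, 70) = 70
I (MAX): max(59, 64, 54) = 64
J (MAX): max(99, 86, 56) = 99
H (MIN): min(64, 99, 58) = 58
Root (MAX): max(62, 70, 58) = 70

70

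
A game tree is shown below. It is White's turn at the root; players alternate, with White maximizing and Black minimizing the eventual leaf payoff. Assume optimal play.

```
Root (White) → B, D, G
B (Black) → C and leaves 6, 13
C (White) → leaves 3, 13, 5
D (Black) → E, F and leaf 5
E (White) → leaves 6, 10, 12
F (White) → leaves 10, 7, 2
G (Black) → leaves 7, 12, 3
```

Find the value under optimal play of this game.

6

C (White): max(3, 13, 5) = 13
B (Black): min(13, 6, 13) = 6
E (White): max(6, 10, 12) = 12
F (White): max(10, 7, 2) = 10
D (Black): min(12, 10, 5) = 5
G (Black): min(7, 12, 3) = 3
Root (White): max(6, 5, 3) = 6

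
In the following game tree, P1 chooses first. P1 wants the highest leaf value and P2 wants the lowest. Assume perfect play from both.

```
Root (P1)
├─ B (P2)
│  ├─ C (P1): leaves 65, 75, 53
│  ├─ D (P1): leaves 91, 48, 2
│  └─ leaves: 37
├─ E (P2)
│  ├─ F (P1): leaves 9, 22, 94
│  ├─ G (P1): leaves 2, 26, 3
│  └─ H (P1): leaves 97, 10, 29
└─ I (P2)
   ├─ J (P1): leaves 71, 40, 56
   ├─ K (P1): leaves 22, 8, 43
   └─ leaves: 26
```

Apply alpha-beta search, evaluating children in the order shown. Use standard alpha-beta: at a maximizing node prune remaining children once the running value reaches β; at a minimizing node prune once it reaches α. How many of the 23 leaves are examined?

18

C [α=-∞,β=+∞]: v=75
D [α=-∞,β=75]: v=91 after child 1 ≥ β → β-cutoff, skip 2
B [α=-∞,β=+∞]: v=37
F [α=37,β=+∞]: v=94
G [α=37,β=94]: v=26
E [α=37,β=+∞]: v=26 after child 2 ≤ α → α-cutoff, skip 1
J [α=37,β=+∞]: v=71
K [α=37,β=71]: v=43
I [α=37,β=+∞]: v=26
Root [α=-∞,β=+∞]: v=37
Leaves evaluated: 18 of 23.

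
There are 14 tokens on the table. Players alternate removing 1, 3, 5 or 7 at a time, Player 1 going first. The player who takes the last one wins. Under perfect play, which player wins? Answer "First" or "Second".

Second

Positions where the player to move wins (W) vs loses (L):
i:   0  1  2  3  4  5  6  7  8  9 10 11 12 13 14
     L  W  L  W  L  W  L  W  L  W  L  W  L  W  L
Position 14 is L, so the second player wins.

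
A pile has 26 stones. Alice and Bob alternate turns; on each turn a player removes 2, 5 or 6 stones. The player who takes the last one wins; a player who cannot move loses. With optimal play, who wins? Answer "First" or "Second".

Second

Compute winning (W) and losing (L) positions by backward induction:
i:   0  1  2  3  4  5  6  7  8  9 10 11 12 13 14 15 16 17 18 19 20 21 22 23 24 25 26
     L  L  W  W  L  W  W  W  L  W  W  L  L  W  W  L  W  W  W  L  W  W  L  L  W  W  L
Position 26 is L, so the second player wins.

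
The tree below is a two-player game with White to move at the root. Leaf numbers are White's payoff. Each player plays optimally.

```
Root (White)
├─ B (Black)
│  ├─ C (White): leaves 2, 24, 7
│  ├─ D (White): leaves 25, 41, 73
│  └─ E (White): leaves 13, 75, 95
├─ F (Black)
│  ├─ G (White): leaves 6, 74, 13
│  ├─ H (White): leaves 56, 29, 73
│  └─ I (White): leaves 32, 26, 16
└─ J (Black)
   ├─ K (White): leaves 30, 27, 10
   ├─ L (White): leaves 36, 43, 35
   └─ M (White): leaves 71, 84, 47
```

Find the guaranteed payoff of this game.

C (White): max(2, 24, 7) = 24
D (White): max(25, 41, 73) = 73
E (White): max(13, 75, 95) = 95
B (Black): min(24, 73, 95) = 24
G (White): max(6, 74, 13) = 74
H (White): max(56, 29, 73) = 73
I (White): max(32, 26, 16) = 32
F (Black): min(74, 73, 32) = 32
K (White): max(30, 27, 10) = 30
L (White): max(36, 43, 35) = 43
M (White): max(71, 84, 47) = 84
J (Black): min(30, 43, 84) = 30
Root (White): max(24, 32, 30) = 32

32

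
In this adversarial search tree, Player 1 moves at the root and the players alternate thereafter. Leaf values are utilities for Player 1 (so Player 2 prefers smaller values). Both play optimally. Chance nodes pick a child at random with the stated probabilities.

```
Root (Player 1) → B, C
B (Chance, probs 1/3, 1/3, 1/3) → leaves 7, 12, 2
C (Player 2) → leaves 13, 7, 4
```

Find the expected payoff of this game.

7

B (Chance): 1/3·7 + 1/3·12 + 1/3·2 = 7
C (Player 2): min(13, 7, 4) = 4
Root (Player 1): max(7, 4) = 7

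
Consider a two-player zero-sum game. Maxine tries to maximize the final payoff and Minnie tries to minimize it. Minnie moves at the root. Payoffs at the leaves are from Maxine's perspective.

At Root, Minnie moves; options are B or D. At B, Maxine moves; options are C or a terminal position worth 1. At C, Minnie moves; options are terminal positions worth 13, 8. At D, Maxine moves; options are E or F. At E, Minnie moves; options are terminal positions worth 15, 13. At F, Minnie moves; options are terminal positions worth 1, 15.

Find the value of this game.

8

C (Minnie): min(13, 8) = 8
B (Maxine): max(8, 1) = 8
E (Minnie): min(15, 13) = 13
F (Minnie): min(1, 15) = 1
D (Maxine): max(13, 1) = 13
Root (Minnie): min(8, 13) = 8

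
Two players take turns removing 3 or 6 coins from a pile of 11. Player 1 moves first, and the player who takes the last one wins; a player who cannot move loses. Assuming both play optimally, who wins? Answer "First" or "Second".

Mark each pile size as W (mover wins) or L (mover loses):
i:   0  1  2  3  4  5  6  7  8  9 10 11
     L  L  L  W  W  W  W  W  W  L  L  L
Position 11 is L, so the second player wins.

Second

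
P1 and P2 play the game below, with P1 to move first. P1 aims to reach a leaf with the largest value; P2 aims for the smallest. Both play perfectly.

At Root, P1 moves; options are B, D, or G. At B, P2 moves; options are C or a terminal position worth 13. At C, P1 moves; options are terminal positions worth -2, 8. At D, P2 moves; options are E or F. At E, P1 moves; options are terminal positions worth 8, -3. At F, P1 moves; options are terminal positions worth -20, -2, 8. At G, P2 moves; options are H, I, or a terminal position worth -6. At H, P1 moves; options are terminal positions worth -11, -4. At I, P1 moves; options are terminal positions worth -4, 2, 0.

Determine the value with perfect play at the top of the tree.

8

C (P1): max(-2, 8) = 8
B (P2): min(8, 13) = 8
E (P1): max(8, -3) = 8
F (P1): max(-20, -2, 8) = 8
D (P2): min(8, 8) = 8
H (P1): max(-11, -4) = -4
I (P1): max(-4, 2, 0) = 2
G (P2): min(-4, 2, -6) = -6
Root (P1): max(8, 8, -6) = 8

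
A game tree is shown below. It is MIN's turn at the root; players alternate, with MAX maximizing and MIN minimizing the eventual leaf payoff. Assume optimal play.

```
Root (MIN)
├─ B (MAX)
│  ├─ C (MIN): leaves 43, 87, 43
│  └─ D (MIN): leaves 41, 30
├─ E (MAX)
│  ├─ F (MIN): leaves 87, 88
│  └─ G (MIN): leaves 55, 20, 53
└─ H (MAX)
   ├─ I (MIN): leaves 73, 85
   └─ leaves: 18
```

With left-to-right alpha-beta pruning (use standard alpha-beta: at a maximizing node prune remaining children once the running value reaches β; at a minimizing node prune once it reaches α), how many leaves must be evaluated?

C [α=-∞,β=+∞]: v=43
D [α=43,β=+∞]: v=41 after child 1 ≤ α → α-cutoff, skip 1
B [α=-∞,β=+∞]: v=43
F [α=-∞,β=43]: v=87
E [α=-∞,β=43]: v=87 after child 1 ≥ β → β-cutoff, skip 1
I [α=-∞,β=43]: v=73
H [α=-∞,β=43]: v=73 after child 1 ≥ β → β-cutoff, skip 1
Root [α=-∞,β=+∞]: v=43
Leaves evaluated: 8 of 13.

8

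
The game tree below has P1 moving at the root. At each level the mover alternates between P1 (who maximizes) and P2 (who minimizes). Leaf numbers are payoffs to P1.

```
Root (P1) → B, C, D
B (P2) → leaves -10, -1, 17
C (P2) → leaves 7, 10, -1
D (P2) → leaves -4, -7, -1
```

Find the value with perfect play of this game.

B (P2): min(-10, -1, 17) = -10
C (P2): min(7, 10, -1) = -1
D (P2): min(-4, -7, -1) = -7
Root (P1): max(-10, -1, -7) = -1

-1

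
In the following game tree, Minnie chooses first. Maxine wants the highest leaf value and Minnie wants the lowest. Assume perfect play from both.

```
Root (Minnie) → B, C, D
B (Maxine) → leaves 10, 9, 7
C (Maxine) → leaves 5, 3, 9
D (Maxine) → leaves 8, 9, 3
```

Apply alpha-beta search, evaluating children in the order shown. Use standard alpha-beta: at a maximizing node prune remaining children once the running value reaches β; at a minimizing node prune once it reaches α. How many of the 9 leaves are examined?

B [α=-∞,β=+∞]: v=10
C [α=-∞,β=10]: v=9
D [α=-∞,β=9]: v=9 after child 2 ≥ β → β-cutoff, skip 1
Root [α=-∞,β=+∞]: v=9
Leaves evaluated: 8 of 9.

8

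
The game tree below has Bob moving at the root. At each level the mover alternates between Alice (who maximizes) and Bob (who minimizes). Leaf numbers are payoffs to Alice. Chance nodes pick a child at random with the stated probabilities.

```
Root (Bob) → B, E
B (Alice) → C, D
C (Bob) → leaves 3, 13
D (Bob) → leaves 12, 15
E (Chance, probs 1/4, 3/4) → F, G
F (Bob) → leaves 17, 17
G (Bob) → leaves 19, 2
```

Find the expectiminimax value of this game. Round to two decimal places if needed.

C (Bob): min(3, 13) = 3
D (Bob): min(12, 15) = 12
B (Alice): max(3, 12) = 12
F (Bob): min(17, 17) = 17
G (Bob): min(19, 2) = 2
E (Chance): 1/4·17 + 3/4·2 = 5.75
Root (Bob): min(12, 5.75) = 5.75

5.75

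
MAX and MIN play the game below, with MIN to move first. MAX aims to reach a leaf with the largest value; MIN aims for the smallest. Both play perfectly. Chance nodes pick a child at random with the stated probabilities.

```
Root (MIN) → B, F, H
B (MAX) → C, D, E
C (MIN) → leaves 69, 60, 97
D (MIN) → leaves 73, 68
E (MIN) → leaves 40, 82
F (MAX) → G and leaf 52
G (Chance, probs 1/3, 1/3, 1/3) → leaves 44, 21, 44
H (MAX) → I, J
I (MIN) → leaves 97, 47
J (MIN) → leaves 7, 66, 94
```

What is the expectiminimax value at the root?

C (MIN): min(69, 60, 97) = 60
D (MIN): min(73, 68) = 68
E (MIN): min(40, 82) = 40
B (MAX): max(60, 68, 40) = 68
G (Chance): 1/3·44 + 1/3·21 + 1/3·44 = 36.33
F (MAX): max(36.33, 52) = 52
I (MIN): min(97, 47) = 47
J (MIN): min(7, 66, 94) = 7
H (MAX): max(47, 7) = 47
Root (MIN): min(68, 52, 47) = 47

47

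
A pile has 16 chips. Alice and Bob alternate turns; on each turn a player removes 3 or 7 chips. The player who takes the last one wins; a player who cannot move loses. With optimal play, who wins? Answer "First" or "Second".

i:   0  1  2  3  4  5  6  7  8  9 10 11 12 13 14 15 16
     L  L  L  W  W  W  L  W  W  W  L  L  L  W  W  W  L
Position 16 is L, so the second player wins.

Second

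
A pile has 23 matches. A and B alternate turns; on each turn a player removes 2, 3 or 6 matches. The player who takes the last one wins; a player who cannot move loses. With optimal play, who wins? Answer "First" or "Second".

Positions where the player to move wins (W) vs loses (L):
i:   0  1  2  3  4  5  6  7  8  9 10 11 12 13 14 15 16 17 18 19 20 21 22 23
     L  L  W  W  W  L  W  W  W  L  L  W  W  W  L  W  W  W  L  L  W  W  W  L
Position 23 is L, so the second player wins.

Second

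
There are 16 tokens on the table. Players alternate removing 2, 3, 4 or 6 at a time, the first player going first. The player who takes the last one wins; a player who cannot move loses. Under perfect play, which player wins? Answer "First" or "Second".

Second

Positions where the player to move wins (W) vs loses (L):
i:   0  1  2  3  4  5  6  7  8  9 10 11 12 13 14 15 16
     L  L  W  W  W  W  W  W  L  L  W  W  W  W  W  W  L
Position 16 is L, so the second player wins.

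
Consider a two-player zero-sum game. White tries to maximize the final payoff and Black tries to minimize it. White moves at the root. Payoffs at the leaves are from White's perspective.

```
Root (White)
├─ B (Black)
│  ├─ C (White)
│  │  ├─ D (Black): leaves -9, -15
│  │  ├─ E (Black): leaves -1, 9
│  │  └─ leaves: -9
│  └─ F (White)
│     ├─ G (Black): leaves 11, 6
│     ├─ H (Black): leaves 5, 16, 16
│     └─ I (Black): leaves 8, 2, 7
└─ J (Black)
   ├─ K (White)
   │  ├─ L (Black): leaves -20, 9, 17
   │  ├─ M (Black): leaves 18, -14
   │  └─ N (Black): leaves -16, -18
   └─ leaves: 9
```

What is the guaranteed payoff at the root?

-1

D (Black): min(-9, -15) = -15
E (Black): min(-1, 9) = -1
C (White): max(-15, -1, -9) = -1
G (Black): min(11, 6) = 6
H (Black): min(5, 16, 16) = 5
I (Black): min(8, 2, 7) = 2
F (White): max(6, 5, 2) = 6
B (Black): min(-1, 6) = -1
L (Black): min(-20, 9, 17) = -20
M (Black): min(18, -14) = -14
N (Black): min(-16, -18) = -18
K (White): max(-20, -14, -18) = -14
J (Black): min(-14, 9) = -14
Root (White): max(-1, -14) = -1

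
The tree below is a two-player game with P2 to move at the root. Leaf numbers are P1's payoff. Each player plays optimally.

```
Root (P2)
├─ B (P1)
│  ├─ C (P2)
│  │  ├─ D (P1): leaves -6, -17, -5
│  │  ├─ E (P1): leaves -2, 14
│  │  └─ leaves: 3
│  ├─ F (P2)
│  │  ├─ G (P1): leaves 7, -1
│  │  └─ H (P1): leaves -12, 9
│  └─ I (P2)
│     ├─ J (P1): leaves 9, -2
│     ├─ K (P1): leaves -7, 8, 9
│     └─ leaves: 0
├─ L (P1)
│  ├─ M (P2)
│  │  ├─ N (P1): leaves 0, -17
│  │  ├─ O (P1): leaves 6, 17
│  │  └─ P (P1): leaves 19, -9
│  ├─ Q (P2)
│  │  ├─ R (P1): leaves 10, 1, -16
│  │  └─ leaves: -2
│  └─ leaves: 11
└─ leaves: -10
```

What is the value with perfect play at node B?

D: max(-6, -17, -5) = -5
E: max(-2, 14) = 14
C: min(-5, 14, 3) = -5
G: max(7, -1) = 7
H: max(-12, 9) = 9
F: min(7, 9) = 7
J: max(9, -2) = 9
K: max(-7, 8, 9) = 9
I: min(9, 9, 0) = 0
B: max(-5, 7, 0) = 7

7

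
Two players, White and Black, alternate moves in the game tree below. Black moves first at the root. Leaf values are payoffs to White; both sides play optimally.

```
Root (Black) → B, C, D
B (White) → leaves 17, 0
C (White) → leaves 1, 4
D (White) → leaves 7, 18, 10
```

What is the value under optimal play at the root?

4

B (White): max(17, 0) = 17
C (White): max(1, 4) = 4
D (White): max(7, 18, 10) = 18
Root (Black): min(17, 4, 18) = 4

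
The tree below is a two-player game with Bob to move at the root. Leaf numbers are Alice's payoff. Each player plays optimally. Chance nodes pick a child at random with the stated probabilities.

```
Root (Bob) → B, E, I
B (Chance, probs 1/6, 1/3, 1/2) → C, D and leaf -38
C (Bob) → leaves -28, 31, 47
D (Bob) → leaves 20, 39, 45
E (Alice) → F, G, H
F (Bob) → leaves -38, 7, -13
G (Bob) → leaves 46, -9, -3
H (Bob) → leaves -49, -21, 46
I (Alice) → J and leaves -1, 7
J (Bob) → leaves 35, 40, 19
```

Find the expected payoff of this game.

-17

C (Bob): min(-28, 31, 47) = -28
D (Bob): min(20, 39, 45) = 20
B (Chance): 1/6·-28 + 1/3·20 + 1/2·-38 = -17
F (Bob): min(-38, 7, -13) = -38
G (Bob): min(46, -9, -3) = -9
H (Bob): min(-49, -21, 46) = -49
E (Alice): max(-38, -9, -49) = -9
J (Bob): min(35, 40, 19) = 19
I (Alice): max(19, -1, 7) = 19
Root (Bob): min(-17, -9, 19) = -17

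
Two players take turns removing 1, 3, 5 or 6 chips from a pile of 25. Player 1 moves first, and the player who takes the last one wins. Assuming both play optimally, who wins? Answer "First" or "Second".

Compute winning (W) and losing (L) positions by backward induction:
i:   0  1  2  3  4  5  6  7  8  9 10 11 12 13 14 15 16 17 18 19 20 21 22 23 24 25
     L  W  L  W  L  W  W  W  W  W  W  L  W  L  W  L  W  W  W  W  W  W  L  W  L  W
Position 25 is W, so the first player wins.

First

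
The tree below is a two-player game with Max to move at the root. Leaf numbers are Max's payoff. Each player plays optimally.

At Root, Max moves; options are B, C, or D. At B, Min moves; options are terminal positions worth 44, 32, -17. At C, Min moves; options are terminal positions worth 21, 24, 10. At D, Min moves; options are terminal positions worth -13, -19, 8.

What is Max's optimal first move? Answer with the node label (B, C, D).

C

B (Min): min(44, 32, -17) = -17
C (Min): min(21, 24, 10) = 10
D (Min): min(-13, -19, 8) = -19
Root (Max): max(-17, 10, -19) = 10
Max picks the child with the highest value: C (value 10).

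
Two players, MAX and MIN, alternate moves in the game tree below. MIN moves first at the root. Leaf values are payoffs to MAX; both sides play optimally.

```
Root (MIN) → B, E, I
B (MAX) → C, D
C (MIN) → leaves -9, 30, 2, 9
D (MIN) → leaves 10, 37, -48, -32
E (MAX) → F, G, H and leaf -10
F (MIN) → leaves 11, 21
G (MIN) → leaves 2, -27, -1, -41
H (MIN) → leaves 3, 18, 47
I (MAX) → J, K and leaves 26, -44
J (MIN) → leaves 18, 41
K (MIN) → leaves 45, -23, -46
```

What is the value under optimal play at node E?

11

F: min(11, 21) = 11
G: min(2, -27, -1, -41) = -41
H: min(3, 18, 47) = 3
E: max(11, -41, 3, -10) = 11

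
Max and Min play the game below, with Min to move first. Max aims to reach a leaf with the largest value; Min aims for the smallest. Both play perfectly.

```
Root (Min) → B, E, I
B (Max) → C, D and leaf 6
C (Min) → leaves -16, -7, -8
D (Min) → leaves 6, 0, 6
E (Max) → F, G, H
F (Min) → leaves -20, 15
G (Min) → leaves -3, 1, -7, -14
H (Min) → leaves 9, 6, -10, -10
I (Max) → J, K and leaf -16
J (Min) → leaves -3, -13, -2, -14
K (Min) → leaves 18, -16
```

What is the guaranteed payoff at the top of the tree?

C (Min): min(-16, -7, -8) = -16
D (Min): min(6, 0, 6) = 0
B (Max): max(-16, 0, 6) = 6
F (Min): min(-20, 15) = -20
G (Min): min(-3, 1, -7, -14) = -14
H (Min): min(9, 6, -10, -10) = -10
E (Max): max(-20, -14, -10) = -10
J (Min): min(-3, -13, -2, -14) = -14
K (Min): min(18, -16) = -16
I (Max): max(-14, -16, -16) = -14
Root (Min): min(6, -10, -14) = -14

-14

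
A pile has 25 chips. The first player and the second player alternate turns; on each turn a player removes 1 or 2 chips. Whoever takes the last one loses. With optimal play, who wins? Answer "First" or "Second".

Second

W/L table (W = player to move can force a win):
i:   0  1  2  3  4  5  6  7  8  9 10 11 12 13 14 15 16 17 18 19 20 21 22 23 24 25
     W  L  W  W  L  W  W  L  W  W  L  W  W  L  W  W  L  W  W  L  W  W  L  W  W  L
Position 25 is L, so the second player wins.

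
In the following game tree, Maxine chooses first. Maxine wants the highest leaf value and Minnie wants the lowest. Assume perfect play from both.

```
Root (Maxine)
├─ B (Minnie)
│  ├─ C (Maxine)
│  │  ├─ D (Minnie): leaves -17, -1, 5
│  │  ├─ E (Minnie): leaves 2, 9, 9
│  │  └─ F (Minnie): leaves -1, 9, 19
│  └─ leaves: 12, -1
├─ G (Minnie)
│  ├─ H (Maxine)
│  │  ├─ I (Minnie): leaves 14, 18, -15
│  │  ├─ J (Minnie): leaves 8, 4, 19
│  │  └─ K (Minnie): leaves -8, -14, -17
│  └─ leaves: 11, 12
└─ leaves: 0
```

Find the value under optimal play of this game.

4

D (Minnie): min(-17, -1, 5) = -17
E (Minnie): min(2, 9, 9) = 2
F (Minnie): min(-1, 9, 19) = -1
C (Maxine): max(-17, 2, -1) = 2
B (Minnie): min(2, 12, -1) = -1
I (Minnie): min(14, 18, -15) = -15
J (Minnie): min(8, 4, 19) = 4
K (Minnie): min(-8, -14, -17) = -17
H (Maxine): max(-15, 4, -17) = 4
G (Minnie): min(4, 11, 12) = 4
Root (Maxine): max(-1, 4, 0) = 4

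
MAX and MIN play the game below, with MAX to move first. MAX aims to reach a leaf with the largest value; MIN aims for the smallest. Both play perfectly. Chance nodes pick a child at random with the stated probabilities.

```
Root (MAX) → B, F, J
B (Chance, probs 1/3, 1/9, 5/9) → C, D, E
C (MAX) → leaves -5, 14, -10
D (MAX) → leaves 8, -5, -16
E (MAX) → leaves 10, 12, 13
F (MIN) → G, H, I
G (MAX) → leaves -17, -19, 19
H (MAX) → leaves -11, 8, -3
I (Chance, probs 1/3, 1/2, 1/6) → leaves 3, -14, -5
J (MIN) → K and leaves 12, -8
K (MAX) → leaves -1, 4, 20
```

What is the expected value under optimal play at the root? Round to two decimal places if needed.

C (MAX): max(-5, 14, -10) = 14
D (MAX): max(8, -5, -16) = 8
E (MAX): max(10, 12, 13) = 13
B (Chance): 1/3·14 + 1/9·8 + 5/9·13 = 12.78
G (MAX): max(-17, -19, 19) = 19
H (MAX): max(-11, 8, -3) = 8
I (Chance): 1/3·3 + 1/2·-14 + 1/6·-5 = -6.83
F (MIN): min(19, 8, -6.83) = -6.83
K (MAX): max(-1, 4, 20) = 20
J (MIN): min(20, 12, -8) = -8
Root (MAX): max(12.78, -6.83, -8) = 12.78

12.78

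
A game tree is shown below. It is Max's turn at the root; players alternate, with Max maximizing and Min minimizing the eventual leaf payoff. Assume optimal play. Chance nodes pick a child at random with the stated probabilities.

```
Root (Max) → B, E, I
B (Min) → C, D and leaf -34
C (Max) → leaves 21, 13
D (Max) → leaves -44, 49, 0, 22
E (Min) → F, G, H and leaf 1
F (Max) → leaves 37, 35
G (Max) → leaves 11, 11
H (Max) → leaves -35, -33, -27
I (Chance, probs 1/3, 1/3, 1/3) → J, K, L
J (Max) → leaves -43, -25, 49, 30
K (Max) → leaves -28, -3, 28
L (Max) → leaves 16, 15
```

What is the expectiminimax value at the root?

C (Max): max(21, 13) = 21
D (Max): max(-44, 49, 0, 22) = 49
B (Min): min(21, 49, -34) = -34
F (Max): max(37, 35) = 37
G (Max): max(11, 11) = 11
H (Max): max(-35, -33, -27) = -27
E (Min): min(37, 11, -27, 1) = -27
J (Max): max(-43, -25, 49, 30) = 49
K (Max): max(-28, -3, 28) = 28
L (Max): max(16, 15) = 16
I (Chance): 1/3·49 + 1/3·28 + 1/3·16 = 31
Root (Max): max(-34, -27, 31) = 31

31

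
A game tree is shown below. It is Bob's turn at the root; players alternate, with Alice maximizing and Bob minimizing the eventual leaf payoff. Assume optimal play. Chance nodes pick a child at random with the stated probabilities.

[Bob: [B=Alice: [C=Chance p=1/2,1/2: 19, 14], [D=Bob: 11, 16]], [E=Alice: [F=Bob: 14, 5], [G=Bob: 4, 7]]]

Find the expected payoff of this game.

C (Chance): 1/2·19 + 1/2·14 = 16.5
D (Bob): min(11, 16) = 11
B (Alice): max(16.5, 11) = 16.5
F (Bob): min(14, 5) = 5
G (Bob): min(4, 7) = 4
E (Alice): max(5, 4) = 5
Root (Bob): min(16.5, 5) = 5

5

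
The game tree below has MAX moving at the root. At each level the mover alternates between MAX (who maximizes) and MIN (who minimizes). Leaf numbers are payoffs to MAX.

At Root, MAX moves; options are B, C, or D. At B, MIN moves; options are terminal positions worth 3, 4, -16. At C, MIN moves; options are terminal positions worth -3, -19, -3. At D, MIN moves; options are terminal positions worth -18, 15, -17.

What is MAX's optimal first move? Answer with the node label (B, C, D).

B

B (MIN): min(3, 4, -16) = -16
C (MIN): min(-3, -19, -3) = -19
D (MIN): min(-18, 15, -17) = -18
Root (MAX): max(-16, -19, -18) = -16
MAX picks the child with the highest value: B (value -16).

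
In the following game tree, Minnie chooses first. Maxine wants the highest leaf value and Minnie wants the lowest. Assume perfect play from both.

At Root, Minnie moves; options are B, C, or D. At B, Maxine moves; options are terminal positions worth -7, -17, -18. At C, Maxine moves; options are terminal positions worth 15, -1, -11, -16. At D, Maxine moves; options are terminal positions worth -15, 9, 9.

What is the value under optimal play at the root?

-7

B (Maxine): max(-7, -17, -18) = -7
C (Maxine): max(15, -1, -11, -16) = 15
D (Maxine): max(-15, 9, 9) = 9
Root (Minnie): min(-7, 15, 9) = -7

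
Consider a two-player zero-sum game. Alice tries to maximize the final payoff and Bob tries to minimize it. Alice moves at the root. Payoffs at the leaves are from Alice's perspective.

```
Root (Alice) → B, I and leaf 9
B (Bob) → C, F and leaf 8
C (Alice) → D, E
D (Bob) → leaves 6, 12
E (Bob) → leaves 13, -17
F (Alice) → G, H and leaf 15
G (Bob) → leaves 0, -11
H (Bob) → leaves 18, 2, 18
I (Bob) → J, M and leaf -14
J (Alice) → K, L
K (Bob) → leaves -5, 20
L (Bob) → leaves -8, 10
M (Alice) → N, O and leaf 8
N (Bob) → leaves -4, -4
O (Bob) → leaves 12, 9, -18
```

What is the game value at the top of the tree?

9

D (Bob): min(6, 12) = 6
E (Bob): min(13, -17) = -17
C (Alice): max(6, -17) = 6
G (Bob): min(0, -11) = -11
H (Bob): min(18, 2, 18) = 2
F (Alice): max(-11, 2, 15) = 15
B (Bob): min(6, 15, 8) = 6
K (Bob): min(-5, 20) = -5
L (Bob): min(-8, 10) = -8
J (Alice): max(-5, -8) = -5
N (Bob): min(-4, -4) = -4
O (Bob): min(12, 9, -18) = -18
M (Alice): max(-4, -18, 8) = 8
I (Bob): min(-5, 8, -14) = -14
Root (Alice): max(6, -14, 9) = 9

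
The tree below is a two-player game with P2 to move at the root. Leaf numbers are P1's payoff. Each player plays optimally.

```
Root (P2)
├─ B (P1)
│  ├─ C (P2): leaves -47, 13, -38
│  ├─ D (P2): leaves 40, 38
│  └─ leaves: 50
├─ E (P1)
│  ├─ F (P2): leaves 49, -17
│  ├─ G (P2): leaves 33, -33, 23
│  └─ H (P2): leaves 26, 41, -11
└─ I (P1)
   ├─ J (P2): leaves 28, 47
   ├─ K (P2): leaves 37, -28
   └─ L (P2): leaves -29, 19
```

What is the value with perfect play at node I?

28

J: min(28, 47) = 28
K: min(37, -28) = -28
L: min(-29, 19) = -29
I: max(28, -28, -29) = 28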